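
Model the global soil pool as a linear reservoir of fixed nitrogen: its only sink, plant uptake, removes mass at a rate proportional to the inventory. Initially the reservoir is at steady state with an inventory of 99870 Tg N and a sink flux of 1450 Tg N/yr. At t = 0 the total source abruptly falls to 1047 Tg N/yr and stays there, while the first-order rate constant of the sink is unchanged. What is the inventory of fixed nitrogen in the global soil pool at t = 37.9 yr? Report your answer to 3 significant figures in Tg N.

88100 Tg N

The sink rate constant is k = F₀/M₀ = 1450/99870 = 0.01452 yr⁻¹.
Solving dM/dt = F₁ − kM with M(0) = M₀ gives M(t) = F₁/k + (M₀ − F₁/k)·e^(−kt).
F₁/k = 1047/0.01452 = 72113 Tg N; kt = 0.01452 × 37.9 = 0.5503, e^(−kt) = 0.5768.
M(37.9) = 72113 + (99870 − 72113) × 0.5768 = 72113 + 16010 = 88123 Tg N.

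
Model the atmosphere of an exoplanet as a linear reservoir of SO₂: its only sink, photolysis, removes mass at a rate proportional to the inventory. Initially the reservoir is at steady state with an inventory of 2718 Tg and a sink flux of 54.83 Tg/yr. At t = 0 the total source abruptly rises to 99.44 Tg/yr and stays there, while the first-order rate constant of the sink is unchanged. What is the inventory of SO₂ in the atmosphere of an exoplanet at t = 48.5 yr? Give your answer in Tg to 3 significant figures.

The sink rate constant is k = F₀/M₀ = 54.83/2718 = 0.02017 yr⁻¹.
Solving dM/dt = F₁ − kM with M(0) = M₀ gives M(t) = F₁/k + (M₀ − F₁/k)·e^(−kt).
F₁/k = 99.44/0.02017 = 4929.4 Tg; kt = 0.02017 × 48.5 = 0.9784, e^(−kt) = 0.3759.
M(48.5) = 4929.4 + (2718 − 4929.4) × 0.3759 = 4929.4 − 831.3 = 4098.1 Tg.

4100 Tg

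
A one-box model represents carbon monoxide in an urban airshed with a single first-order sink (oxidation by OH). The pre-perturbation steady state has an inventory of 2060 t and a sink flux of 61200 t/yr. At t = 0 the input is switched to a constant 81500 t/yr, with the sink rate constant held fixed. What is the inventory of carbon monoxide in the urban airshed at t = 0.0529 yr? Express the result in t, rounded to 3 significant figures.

2600 t

τ = M₀/F₀ = 2060/61200 = 0.03366 yr; rate constant k = 1/τ.
New steady state M_∞ = F₁/k = F₁·τ = 81500 × 0.03366 = 2743.3 t.
M(t) = M_∞ + (M₀ − M_∞)·e^(−t/τ); t/τ = 0.0529/0.03366 = 1.572, so e^(−t/τ) = 0.2077.
M(t) = 2743.3 − 683.3 × 0.2077 = 2601.4 t.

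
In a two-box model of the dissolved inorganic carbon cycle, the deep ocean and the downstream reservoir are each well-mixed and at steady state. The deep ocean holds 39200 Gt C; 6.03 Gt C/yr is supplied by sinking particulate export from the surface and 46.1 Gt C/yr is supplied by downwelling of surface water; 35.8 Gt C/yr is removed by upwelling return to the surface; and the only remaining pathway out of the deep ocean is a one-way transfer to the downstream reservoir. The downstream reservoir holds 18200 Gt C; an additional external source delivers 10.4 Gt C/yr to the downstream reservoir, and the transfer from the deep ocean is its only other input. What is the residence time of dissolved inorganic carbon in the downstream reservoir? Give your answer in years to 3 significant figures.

681 yr

Balance the deep ocean: ΣF_in = 6.03 + 46.1 = 52.130 Gt C/yr.
Transfer to the downstream reservoir = ΣF_in − (35.8) = 16.330 Gt C/yr.
Total input to the downstream reservoir = 16.330 + 10.4 = 26.730 Gt C/yr; at steady state this equals its total output.
τ = M / F = 18200 / 26.730 = 680.9 yr.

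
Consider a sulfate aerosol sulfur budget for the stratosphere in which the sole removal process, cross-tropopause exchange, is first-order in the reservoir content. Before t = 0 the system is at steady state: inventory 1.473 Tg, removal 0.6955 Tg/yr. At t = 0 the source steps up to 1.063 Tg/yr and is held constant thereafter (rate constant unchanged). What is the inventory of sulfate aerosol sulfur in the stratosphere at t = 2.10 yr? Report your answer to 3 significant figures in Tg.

1.96 Tg

Residence time τ = M₀/F₀ = 2.118 yr. The eventual steady state is M_∞ = M₀·(F₁/F₀) = 1.473 × 1.063/0.6955 = 2.2513 Tg.
The anomaly ΔM(t) = M(t) − M_∞ decays as ΔM₀·e^(−t/τ) with ΔM₀ = 1.473 − 2.2513 = −0.7783 Tg.
At t = 2.10 yr, e^(−t/τ) = e^(−0.9915) = 0.3710, so ΔM = −0.2888 Tg and M = 2.2513 − 0.2888 = 1.9626 Tg.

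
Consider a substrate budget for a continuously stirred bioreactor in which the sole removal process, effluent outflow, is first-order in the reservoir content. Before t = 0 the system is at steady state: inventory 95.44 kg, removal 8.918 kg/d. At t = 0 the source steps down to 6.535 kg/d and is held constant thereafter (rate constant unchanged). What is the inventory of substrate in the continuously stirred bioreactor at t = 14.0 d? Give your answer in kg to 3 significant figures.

76.8 kg

The sink rate constant is k = F₀/M₀ = 8.918/95.44 = 0.09344 d⁻¹.
Solving dM/dt = F₁ − kM with M(0) = M₀ gives M(t) = F₁/k + (M₀ − F₁/k)·e^(−kt).
F₁/k = 6.535/0.09344 = 69.937 kg; kt = 0.09344 × 14.0 = 1.308, e^(−kt) = 0.2703.
M(14.0) = 69.937 + (95.44 − 69.937) × 0.2703 = 69.937 + 6.894 = 76.831 kg.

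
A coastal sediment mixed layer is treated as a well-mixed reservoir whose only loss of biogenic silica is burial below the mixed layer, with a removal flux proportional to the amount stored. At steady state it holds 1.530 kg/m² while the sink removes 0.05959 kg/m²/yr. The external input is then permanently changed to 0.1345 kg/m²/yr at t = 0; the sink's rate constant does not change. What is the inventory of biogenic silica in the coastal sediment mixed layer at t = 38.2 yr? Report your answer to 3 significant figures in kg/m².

3.02 kg/m²

τ = M₀/F₀ = 1.530/0.05959 = 25.68 yr; rate constant k = 1/τ.
New steady state M_∞ = F₁/k = F₁·τ = 0.1345 × 25.68 = 3.4533 kg/m².
M(t) = M_∞ + (M₀ − M_∞)·e^(−t/τ); t/τ = 38.2/25.68 = 1.488, so e^(−t/τ) = 0.2259.
M(t) = 3.4533 − 1.923 × 0.2259 = 3.0189 kg/m².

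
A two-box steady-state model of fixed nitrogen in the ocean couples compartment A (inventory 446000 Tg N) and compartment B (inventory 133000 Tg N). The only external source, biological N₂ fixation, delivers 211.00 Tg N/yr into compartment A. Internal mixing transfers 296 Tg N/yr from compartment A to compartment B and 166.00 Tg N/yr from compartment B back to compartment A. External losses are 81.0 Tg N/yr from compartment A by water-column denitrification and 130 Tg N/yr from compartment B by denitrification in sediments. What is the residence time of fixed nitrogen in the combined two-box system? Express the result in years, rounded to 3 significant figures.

Residence time in the combined system uses the total inventory and the total *external* removal — internal exchanges between the two boxes cancel.
M_total = 446000 + 133000 = 579000 Tg N.
ΣF_external_out = 81.0 + 130 = 211.00 Tg N/yr.
τ = M_total / ΣF_ext = 579000 / 211.00 = 2744 yr.

2740 yr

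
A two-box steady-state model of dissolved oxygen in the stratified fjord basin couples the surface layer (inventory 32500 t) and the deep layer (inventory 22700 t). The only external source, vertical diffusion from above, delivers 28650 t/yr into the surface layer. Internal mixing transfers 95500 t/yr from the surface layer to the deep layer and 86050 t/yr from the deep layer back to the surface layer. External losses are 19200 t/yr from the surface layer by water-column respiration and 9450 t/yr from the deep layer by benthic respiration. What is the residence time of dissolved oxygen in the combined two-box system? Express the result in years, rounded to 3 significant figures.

For the system as a whole, the A↔B exchange is internal and contributes nothing to the throughput; only the external sinks remove mass.
M_total = 32500 + 22700 = 55200 t.
ΣF_external_out = 19200 + 9450 = 28650 t/yr.
τ = M_total / ΣF_ext = 55200 / 28650 = 1.927 yr.

1.93 yr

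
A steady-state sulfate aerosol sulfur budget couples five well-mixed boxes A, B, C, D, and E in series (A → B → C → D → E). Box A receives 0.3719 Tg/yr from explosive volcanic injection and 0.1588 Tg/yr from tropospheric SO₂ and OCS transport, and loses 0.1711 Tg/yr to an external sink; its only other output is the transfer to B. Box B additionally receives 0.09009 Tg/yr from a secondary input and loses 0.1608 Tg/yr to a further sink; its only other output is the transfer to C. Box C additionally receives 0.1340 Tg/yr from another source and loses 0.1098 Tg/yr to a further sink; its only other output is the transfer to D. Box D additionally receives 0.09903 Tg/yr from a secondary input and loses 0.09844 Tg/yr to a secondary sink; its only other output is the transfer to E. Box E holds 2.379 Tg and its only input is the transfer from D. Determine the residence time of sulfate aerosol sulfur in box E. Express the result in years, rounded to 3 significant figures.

7.58 yr

Box A: F(A→B) = (0.3719 + 0.1588) − 0.1711 = 0.35960 Tg/yr.
Box B: F(B→C) = (0.35960 + 0.09009) − 0.1608 = 0.28889 Tg/yr.
Box C: F(C→D) = (0.28889 + 0.1340) − 0.1098 = 0.31309 Tg/yr.
Box D: F(D→E) = (0.31309 + 0.09903) − 0.09844 = 0.31368 Tg/yr.
Box E throughput = its input = 0.31368 Tg/yr; τ = 2.379 / 0.31368 = 7.584 yr.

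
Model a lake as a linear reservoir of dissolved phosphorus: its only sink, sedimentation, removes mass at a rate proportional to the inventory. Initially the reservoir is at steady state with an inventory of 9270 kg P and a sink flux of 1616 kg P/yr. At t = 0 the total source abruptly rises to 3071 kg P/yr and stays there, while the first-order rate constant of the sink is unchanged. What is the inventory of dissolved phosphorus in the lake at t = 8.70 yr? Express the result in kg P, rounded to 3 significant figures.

15800 kg P

τ = M₀/F₀ = 9270/1616 = 5.736 yr; rate constant k = 1/τ.
New steady state M_∞ = F₁/k = F₁·τ = 3071 × 5.736 = 17616 kg P.
M(t) = M_∞ + (M₀ − M_∞)·e^(−t/τ); t/τ = 8.70/5.736 = 1.517, so e^(−t/τ) = 0.2194.
M(t) = 17616 − 8346 × 0.2194 = 15785 kg P.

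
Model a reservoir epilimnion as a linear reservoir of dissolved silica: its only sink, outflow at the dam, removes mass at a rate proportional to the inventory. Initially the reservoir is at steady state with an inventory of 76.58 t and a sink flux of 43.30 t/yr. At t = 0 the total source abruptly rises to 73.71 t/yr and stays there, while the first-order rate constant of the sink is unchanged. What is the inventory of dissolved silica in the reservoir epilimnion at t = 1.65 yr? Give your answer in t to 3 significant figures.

τ = M₀/F₀ = 76.58/43.30 = 1.769 yr; rate constant k = 1/τ.
New steady state M_∞ = F₁/k = F₁·τ = 73.71 × 1.769 = 130.36 t.
M(t) = M_∞ + (M₀ − M_∞)·e^(−t/τ); t/τ = 1.65/1.769 = 0.9329, so e^(−t/τ) = 0.3934.
M(t) = 130.36 − 53.78 × 0.3934 = 109.21 t.

109 t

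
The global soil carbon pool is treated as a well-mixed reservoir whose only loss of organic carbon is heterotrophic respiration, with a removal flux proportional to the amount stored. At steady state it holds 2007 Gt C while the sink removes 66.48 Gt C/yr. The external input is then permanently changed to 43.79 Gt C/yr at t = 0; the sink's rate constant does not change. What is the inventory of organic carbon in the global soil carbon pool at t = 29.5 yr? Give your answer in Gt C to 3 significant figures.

Residence time τ = M₀/F₀ = 30.19 yr. The eventual steady state is M_∞ = M₀·(F₁/F₀) = 2007 × 43.79/66.48 = 1322.0 Gt C.
The anomaly ΔM(t) = M(t) − M_∞ decays as ΔM₀·e^(−t/τ) with ΔM₀ = 2007 − 1322.0 = 685.0 Gt C.
At t = 29.5 yr, e^(−t/τ) = e^(−0.9772) = 0.3764, so ΔM = 257.8 Gt C and M = 1322.0 + 257.8 = 1579.8 Gt C.

1580 Gt C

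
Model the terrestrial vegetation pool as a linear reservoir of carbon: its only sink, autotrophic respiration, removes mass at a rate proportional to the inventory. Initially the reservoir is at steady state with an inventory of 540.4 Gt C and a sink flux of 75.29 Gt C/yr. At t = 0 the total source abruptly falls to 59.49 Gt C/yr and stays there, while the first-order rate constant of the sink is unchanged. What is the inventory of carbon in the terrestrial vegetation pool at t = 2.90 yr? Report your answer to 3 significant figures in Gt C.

503 Gt C

Residence time τ = M₀/F₀ = 7.178 yr. The eventual steady state is M_∞ = M₀·(F₁/F₀) = 540.4 × 59.49/75.29 = 426.99 Gt C.
The anomaly ΔM(t) = M(t) − M_∞ decays as ΔM₀·e^(−t/τ) with ΔM₀ = 540.4 − 426.99 = 113.4 Gt C.
At t = 2.90 yr, e^(−t/τ) = e^(−0.4040) = 0.6676, so ΔM = 75.71 Gt C and M = 426.99 + 75.71 = 502.71 Gt C.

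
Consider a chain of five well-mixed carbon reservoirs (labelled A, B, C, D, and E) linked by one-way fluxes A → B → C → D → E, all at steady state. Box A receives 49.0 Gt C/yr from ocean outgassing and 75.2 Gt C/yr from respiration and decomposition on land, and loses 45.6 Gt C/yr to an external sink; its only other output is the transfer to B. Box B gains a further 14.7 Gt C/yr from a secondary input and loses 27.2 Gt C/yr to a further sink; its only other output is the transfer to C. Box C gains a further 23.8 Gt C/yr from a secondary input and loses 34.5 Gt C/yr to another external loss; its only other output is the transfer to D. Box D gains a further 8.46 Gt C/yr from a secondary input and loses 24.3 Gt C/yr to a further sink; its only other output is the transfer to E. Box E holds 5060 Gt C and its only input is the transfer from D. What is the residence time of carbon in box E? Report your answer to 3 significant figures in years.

128 yr

Box A: F(A→B) = (49.0 + 75.2) − 45.6 = 78.600 Gt C/yr.
Box B: F(B→C) = (78.600 + 14.7) − 27.2 = 66.100 Gt C/yr.
Box C: F(C→D) = (66.100 + 23.8) − 34.5 = 55.400 Gt C/yr.
Box D: F(D→E) = (55.400 + 8.46) − 24.3 = 39.560 Gt C/yr.
Box E throughput = its input = 39.560 Gt C/yr; τ = 5060 / 39.560 = 127.9 yr.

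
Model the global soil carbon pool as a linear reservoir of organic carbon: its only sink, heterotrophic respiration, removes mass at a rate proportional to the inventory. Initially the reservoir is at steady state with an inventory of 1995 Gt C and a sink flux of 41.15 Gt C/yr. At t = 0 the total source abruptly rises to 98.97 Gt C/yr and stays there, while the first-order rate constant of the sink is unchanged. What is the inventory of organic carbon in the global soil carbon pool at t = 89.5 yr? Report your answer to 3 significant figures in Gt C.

Residence time τ = M₀/F₀ = 48.48 yr. The eventual steady state is M_∞ = M₀·(F₁/F₀) = 1995 × 98.97/41.15 = 4798.2 Gt C.
The anomaly ΔM(t) = M(t) − M_∞ decays as ΔM₀·e^(−t/τ) with ΔM₀ = 1995 − 4798.2 = −2803 Gt C.
At t = 89.5 yr, e^(−t/τ) = e^(−1.846) = 0.1579, so ΔM = −442.5 Gt C and M = 4798.2 − 442.5 = 4355.7 Gt C.

4360 Gt C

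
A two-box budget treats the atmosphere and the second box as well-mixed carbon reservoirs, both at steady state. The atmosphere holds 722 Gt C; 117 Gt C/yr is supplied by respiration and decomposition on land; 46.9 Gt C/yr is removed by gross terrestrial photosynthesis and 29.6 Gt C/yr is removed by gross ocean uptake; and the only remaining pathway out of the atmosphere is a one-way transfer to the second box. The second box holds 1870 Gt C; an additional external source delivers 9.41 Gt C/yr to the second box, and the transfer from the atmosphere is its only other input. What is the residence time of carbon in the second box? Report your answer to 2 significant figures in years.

37 yr

Balance the atmosphere: ΣF_in = 117.00 Gt C/yr.
Transfer to the second box = ΣF_in − (46.9 + 29.6) = 40.500 Gt C/yr.
Total input to the second box = 40.500 + 9.41 = 49.910 Gt C/yr; at steady state this equals its total output.
τ = M / F = 1870 / 49.910 = 37.47 yr.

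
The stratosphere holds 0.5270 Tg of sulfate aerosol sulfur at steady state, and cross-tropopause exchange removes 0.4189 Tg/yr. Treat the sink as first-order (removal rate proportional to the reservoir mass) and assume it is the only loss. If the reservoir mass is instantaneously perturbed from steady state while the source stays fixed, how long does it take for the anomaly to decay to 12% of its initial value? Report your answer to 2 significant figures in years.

2.7 yr

For a linear reservoir the anomaly decays as exp(−t/τ) with τ = M/F = 0.5270/0.4189 = 1.258 yr.
exp(−t/τ) = 0.12 ⇒ t = −τ ln(0.12) = 1.258 × 2.120 = 2.667 yr.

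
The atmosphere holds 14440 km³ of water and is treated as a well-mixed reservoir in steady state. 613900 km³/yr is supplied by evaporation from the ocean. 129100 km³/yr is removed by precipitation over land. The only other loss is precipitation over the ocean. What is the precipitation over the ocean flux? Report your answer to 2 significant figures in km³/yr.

480000 km³/yr

At steady state ΣF_in = ΣF_out.
ΣF_in = 613900 km³/yr.
Precipitation over the ocean flux = ΣF_in − (129100) = 613900 − 129100 = 484800 km³/yr.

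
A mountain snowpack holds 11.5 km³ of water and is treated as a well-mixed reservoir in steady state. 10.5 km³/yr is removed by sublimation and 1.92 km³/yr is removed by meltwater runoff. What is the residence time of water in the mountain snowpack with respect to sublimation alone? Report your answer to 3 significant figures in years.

1.10 yr

Residence time with respect to a single sink: τ = M / F_sink.
τ = 11.5 / 10.5 = 1.095 yr.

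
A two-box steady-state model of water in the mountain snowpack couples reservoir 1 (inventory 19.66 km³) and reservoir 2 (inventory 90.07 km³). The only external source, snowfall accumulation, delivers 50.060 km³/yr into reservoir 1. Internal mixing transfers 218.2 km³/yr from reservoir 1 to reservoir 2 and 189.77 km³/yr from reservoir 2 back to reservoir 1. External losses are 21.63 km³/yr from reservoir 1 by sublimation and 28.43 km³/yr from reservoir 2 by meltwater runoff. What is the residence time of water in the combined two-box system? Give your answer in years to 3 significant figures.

Residence time in the combined system uses the total inventory and the total *external* removal — internal exchanges between the two boxes cancel.
M_total = 19.66 + 90.07 = 109.73 km³.
ΣF_external_out = 21.63 + 28.43 = 50.060 km³/yr.
τ = M_total / ΣF_ext = 109.73 / 50.060 = 2.192 yr.

2.19 yr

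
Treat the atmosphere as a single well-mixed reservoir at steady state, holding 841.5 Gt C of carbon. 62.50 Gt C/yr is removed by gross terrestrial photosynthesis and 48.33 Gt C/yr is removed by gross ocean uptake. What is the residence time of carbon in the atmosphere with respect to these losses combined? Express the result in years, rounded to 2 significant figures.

Total removal = 62.50 + 48.33 = 110.83 Gt C/yr.
τ = M / ΣF_out = 841.5 / 110.83 = 7.593 yr.

7.6 yr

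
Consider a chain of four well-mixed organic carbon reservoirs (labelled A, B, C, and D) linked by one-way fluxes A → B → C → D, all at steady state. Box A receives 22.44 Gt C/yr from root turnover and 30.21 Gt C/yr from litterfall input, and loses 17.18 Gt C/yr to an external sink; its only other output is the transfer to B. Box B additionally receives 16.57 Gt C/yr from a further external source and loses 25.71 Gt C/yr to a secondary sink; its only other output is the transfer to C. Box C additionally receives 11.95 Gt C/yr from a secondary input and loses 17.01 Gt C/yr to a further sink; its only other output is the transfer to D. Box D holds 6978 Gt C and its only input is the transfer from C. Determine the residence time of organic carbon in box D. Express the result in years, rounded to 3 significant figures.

328 yr

Box A: F(A→B) = (22.44 + 30.21) − 17.18 = 35.470 Gt C/yr.
Box B: F(B→C) = (35.470 + 16.57) − 25.71 = 26.330 Gt C/yr.
Box C: F(C→D) = (26.330 + 11.95) − 17.01 = 21.270 Gt C/yr.
Box D throughput = its input = 21.270 Gt C/yr; τ = 6978 / 21.270 = 328.1 yr.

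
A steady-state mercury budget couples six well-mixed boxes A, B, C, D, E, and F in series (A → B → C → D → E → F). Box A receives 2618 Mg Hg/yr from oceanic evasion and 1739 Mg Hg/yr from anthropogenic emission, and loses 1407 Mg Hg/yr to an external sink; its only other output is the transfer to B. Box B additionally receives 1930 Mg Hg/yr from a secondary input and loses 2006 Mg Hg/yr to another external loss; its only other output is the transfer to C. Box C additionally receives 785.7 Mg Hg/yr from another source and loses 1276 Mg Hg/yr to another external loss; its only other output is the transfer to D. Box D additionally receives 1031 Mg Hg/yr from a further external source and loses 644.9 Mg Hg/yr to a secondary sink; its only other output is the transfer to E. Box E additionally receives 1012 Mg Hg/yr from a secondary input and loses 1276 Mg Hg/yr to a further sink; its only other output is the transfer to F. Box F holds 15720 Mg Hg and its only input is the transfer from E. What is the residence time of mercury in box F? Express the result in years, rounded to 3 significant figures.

Box A: F(A→B) = (2618 + 1739) − 1407 = 2950.0 Mg Hg/yr.
Box B: F(B→C) = (2950.0 + 1930) − 2006 = 2874.0 Mg Hg/yr.
Box C: F(C→D) = (2874.0 + 785.7) − 1276 = 2383.7 Mg Hg/yr.
Box D: F(D→E) = (2383.7 + 1031) − 644.9 = 2769.8 Mg Hg/yr.
Box E: F(E→F) = (2769.8 + 1012) − 1276 = 2505.8 Mg Hg/yr.
Box F throughput = its input = 2505.8 Mg Hg/yr; τ = 15720 / 2505.8 = 6.273 yr.

6.27 yr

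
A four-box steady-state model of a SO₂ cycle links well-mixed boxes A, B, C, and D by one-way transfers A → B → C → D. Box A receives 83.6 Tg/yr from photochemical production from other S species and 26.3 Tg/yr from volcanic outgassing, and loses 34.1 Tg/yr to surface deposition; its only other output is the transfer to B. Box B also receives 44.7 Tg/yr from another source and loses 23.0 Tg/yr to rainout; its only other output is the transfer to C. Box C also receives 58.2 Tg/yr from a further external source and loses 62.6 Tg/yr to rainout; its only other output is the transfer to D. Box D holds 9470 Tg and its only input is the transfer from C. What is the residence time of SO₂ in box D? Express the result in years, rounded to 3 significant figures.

102 yr

Box A: F(A→B) = (83.6 + 26.3) − 34.1 = 75.800 Tg/yr.
Box B: F(B→C) = (75.800 + 44.7) − 23.0 = 97.500 Tg/yr.
Box C: F(C→D) = (97.500 + 58.2) − 62.6 = 93.100 Tg/yr.
Box D throughput = its input = 93.100 Tg/yr; τ = 9470 / 93.100 = 101.7 yr.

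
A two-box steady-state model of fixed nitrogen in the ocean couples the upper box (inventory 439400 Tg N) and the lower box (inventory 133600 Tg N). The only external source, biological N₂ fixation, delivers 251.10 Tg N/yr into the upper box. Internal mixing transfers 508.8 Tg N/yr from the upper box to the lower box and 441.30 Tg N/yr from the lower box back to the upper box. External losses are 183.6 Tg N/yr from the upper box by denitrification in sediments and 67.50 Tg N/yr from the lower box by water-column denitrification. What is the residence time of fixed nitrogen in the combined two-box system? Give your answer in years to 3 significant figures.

2280 yr

Treat the two boxes together as one reservoir: the mixing fluxes between them are internal recycling, so τ = ΣM / Σ(external losses).
M_total = 439400 + 133600 = 573000 Tg N.
ΣF_external_out = 183.6 + 67.50 = 251.10 Tg N/yr.
τ = M_total / ΣF_ext = 573000 / 251.10 = 2282 yr.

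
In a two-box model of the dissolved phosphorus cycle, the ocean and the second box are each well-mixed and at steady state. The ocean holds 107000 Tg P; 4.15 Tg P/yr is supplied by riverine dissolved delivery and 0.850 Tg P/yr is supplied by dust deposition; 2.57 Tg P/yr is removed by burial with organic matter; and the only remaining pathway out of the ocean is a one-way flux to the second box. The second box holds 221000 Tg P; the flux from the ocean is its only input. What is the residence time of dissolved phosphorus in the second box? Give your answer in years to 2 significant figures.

91000 yr

Balance the ocean: ΣF_in = 4.15 + 0.850 = 5.0000 Tg P/yr.
Flux to the second box = ΣF_in − (2.57) = 2.4300 Tg P/yr.
At steady state the output of the second box equals its input, 2.4300 Tg P/yr.
τ = M / F = 221000 / 2.4300 = 90950 yr.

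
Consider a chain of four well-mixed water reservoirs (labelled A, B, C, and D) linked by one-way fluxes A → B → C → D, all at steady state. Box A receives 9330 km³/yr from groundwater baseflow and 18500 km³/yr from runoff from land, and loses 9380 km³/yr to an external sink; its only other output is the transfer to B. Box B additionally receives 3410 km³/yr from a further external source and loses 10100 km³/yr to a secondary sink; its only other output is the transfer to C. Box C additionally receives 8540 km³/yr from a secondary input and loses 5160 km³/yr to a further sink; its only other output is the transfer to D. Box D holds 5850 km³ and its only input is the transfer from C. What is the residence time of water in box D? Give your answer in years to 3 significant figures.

Box A: F(A→B) = (9330 + 18500) − 9380 = 18450 km³/yr.
Box B: F(B→C) = (18450 + 3410) − 10100 = 11760 km³/yr.
Box C: F(C→D) = (11760 + 8540) − 5160 = 15140 km³/yr.
Box D throughput = its input = 15140 km³/yr; τ = 5850 / 15140 = 0.3864 yr.

0.386 yr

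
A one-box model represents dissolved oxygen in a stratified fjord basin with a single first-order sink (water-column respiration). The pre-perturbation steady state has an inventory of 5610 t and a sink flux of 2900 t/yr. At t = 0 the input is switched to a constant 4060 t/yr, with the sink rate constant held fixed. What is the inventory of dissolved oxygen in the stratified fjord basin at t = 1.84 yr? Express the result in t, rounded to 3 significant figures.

Residence time τ = M₀/F₀ = 1.934 yr. The eventual steady state is M_∞ = M₀·(F₁/F₀) = 5610 × 4060/2900 = 7854.0 t.
The anomaly ΔM(t) = M(t) − M_∞ decays as ΔM₀·e^(−t/τ) with ΔM₀ = 5610 − 7854.0 = −2244 t.
At t = 1.84 yr, e^(−t/τ) = e^(−0.9512) = 0.3863, so ΔM = −866.8 t and M = 7854.0 − 866.8 = 6987.2 t.

6990 t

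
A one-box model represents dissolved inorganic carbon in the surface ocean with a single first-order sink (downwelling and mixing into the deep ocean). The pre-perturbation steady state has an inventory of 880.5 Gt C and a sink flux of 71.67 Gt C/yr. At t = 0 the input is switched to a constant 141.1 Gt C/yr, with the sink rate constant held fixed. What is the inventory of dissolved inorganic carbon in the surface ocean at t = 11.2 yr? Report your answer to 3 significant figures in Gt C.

The sink rate constant is k = F₀/M₀ = 71.67/880.5 = 0.08140 yr⁻¹.
Solving dM/dt = F₁ − kM with M(0) = M₀ gives M(t) = F₁/k + (M₀ − F₁/k)·e^(−kt).
F₁/k = 141.1/0.08140 = 1733.5 Gt C; kt = 0.08140 × 11.2 = 0.9116, e^(−kt) = 0.4019.
M(11.2) = 1733.5 + (880.5 − 1733.5) × 0.4019 = 1733.5 − 342.8 = 1390.7 Gt C.

1390 Gt C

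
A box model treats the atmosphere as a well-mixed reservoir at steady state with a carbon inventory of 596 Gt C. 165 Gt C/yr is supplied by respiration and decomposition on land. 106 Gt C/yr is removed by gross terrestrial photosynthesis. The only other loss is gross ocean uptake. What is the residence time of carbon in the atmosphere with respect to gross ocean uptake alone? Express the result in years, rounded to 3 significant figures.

10.1 yr

At steady state ΣF_in = ΣF_out.
ΣF_in = 165.00 Gt C/yr.
Gross ocean uptake flux = ΣF_in − (106) = 165.00 − 106.0 = 59.00 Gt C/yr.
τ = M / F = 596 / 59.00 = 10.10 yr.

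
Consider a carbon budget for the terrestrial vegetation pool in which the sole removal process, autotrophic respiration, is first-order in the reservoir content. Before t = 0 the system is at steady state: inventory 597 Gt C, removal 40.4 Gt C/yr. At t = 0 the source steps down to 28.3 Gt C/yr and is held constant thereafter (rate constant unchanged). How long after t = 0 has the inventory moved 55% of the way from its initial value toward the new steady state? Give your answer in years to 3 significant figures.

11.8 yr

τ = M₀/F₀ = 597/40.4 = 14.78 yr.
The remaining gap fraction is e^(−t/τ); 55% covered ⇒ e^(−t/τ) = 0.450.
t = −τ ln(0.450) = 14.78 × 0.7985 = 11.80 yr.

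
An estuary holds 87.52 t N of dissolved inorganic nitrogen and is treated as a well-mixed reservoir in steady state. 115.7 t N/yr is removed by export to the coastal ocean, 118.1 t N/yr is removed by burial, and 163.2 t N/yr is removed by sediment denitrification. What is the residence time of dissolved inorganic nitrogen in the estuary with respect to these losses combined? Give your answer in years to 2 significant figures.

Total removal = 115.7 + 118.1 + 163.2 = 397.00 t N/yr.
τ = M / ΣF_out = 87.52 / 397.00 = 0.2205 yr.

0.22 yr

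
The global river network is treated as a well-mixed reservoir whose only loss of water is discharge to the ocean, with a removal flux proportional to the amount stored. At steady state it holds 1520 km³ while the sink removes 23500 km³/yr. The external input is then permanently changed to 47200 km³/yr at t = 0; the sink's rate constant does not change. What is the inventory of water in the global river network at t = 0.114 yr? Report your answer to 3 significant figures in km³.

τ = M₀/F₀ = 1520/23500 = 0.06468 yr; rate constant k = 1/τ.
New steady state M_∞ = F₁/k = F₁·τ = 47200 × 0.06468 = 3052.9 km³.
M(t) = M_∞ + (M₀ − M_∞)·e^(−t/τ); t/τ = 0.114/0.06468 = 1.763, so e^(−t/τ) = 0.1716.
M(t) = 3052.9 − 1533 × 0.1716 = 2789.9 km³.

2790 km³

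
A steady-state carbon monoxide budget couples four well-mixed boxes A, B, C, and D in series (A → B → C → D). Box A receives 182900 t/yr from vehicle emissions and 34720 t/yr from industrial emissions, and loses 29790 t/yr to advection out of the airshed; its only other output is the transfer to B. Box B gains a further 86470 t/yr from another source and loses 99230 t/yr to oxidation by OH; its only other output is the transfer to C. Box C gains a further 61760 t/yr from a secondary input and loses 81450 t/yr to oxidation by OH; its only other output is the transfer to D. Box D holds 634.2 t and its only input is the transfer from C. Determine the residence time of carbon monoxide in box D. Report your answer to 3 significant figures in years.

Box A: F(A→B) = (182900 + 34720) − 29790 = 187830 t/yr.
Box B: F(B→C) = (187830 + 86470) − 99230 = 175070 t/yr.
Box C: F(C→D) = (175070 + 61760) − 81450 = 155380 t/yr.
Box D throughput = its input = 155380 t/yr; τ = 634.2 / 155380 = 0.004082 yr.

0.00408 yr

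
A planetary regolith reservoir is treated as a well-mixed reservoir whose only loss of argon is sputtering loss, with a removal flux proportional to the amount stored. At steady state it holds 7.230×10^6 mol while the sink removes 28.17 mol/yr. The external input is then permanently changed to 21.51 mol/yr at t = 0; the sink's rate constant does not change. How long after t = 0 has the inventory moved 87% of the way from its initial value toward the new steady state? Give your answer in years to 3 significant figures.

524000 yr

τ = M₀/F₀ = 7.230×10^6/28.17 = 256700 yr.
The remaining gap fraction is e^(−t/τ); 87% covered ⇒ e^(−t/τ) = 0.130.
t = −τ ln(0.130) = 256700 × 2.040 = 523600 yr.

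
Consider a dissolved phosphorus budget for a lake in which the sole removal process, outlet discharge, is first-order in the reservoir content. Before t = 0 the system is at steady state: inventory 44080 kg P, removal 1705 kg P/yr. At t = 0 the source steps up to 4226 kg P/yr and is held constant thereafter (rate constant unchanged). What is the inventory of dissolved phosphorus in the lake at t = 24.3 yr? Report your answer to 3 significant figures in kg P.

83800 kg P

The sink rate constant is k = F₀/M₀ = 1705/44080 = 0.03868 yr⁻¹.
Solving dM/dt = F₁ − kM with M(0) = M₀ gives M(t) = F₁/k + (M₀ − F₁/k)·e^(−kt).
F₁/k = 4226/0.03868 = 109260 kg P; kt = 0.03868 × 24.3 = 0.9399, e^(−kt) = 0.3907.
M(24.3) = 109260 + (44080 − 109260) × 0.3907 = 109260 − 25460 = 83795 kg P.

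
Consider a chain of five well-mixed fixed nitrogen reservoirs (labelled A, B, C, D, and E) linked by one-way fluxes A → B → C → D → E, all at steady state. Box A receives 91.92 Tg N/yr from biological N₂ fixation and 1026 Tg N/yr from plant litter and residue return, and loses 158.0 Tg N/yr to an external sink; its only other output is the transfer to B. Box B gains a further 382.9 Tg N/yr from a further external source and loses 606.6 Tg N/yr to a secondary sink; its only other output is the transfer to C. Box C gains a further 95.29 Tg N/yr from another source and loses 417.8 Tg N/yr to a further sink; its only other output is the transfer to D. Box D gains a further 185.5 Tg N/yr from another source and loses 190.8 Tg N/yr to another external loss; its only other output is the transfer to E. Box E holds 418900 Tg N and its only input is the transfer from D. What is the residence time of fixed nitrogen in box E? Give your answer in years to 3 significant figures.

1030 yr

Box A: F(A→B) = (91.92 + 1026) − 158.0 = 959.92 Tg N/yr.
Box B: F(B→C) = (959.92 + 382.9) − 606.6 = 736.22 Tg N/yr.
Box C: F(C→D) = (736.22 + 95.29) − 417.8 = 413.71 Tg N/yr.
Box D: F(D→E) = (413.71 + 185.5) − 190.8 = 408.41 Tg N/yr.
Box E throughput = its input = 408.41 Tg N/yr; τ = 418900 / 408.41 = 1026 yr.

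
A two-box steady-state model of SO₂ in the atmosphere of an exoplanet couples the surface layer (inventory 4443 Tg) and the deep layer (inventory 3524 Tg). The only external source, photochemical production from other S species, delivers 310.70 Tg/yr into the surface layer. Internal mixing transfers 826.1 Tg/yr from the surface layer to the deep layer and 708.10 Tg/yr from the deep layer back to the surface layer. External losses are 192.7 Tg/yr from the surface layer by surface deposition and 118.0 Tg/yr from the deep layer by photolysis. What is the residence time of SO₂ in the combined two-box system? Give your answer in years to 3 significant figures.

Treat the two boxes together as one reservoir: the mixing fluxes between them are internal recycling, so τ = ΣM / Σ(external losses).
M_total = 4443 + 3524 = 7967.0 Tg.
ΣF_external_out = 192.7 + 118.0 = 310.70 Tg/yr.
τ = M_total / ΣF_ext = 7967.0 / 310.70 = 25.64 yr.

25.6 yr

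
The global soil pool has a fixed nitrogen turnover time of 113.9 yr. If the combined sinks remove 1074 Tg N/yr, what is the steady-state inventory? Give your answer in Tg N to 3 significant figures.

τ = M/F ⇒ M = τ × F = 113.9 × 1074 = 122300 Tg N.

122000 Tg N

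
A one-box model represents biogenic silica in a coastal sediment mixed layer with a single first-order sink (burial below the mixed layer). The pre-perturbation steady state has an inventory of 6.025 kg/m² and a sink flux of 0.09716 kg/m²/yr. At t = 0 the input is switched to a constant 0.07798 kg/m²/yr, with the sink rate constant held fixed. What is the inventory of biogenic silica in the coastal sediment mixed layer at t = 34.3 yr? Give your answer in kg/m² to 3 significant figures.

5.52 kg/m²

Residence time τ = M₀/F₀ = 62.01 yr. The eventual steady state is M_∞ = M₀·(F₁/F₀) = 6.025 × 0.07798/0.09716 = 4.8356 kg/m².
The anomaly ΔM(t) = M(t) − M_∞ decays as ΔM₀·e^(−t/τ) with ΔM₀ = 6.025 − 4.8356 = 1.189 kg/m².
At t = 34.3 yr, e^(−t/τ) = e^(−0.5531) = 0.5751, so ΔM = 0.6841 kg/m² and M = 4.8356 + 0.6841 = 5.5197 kg/m².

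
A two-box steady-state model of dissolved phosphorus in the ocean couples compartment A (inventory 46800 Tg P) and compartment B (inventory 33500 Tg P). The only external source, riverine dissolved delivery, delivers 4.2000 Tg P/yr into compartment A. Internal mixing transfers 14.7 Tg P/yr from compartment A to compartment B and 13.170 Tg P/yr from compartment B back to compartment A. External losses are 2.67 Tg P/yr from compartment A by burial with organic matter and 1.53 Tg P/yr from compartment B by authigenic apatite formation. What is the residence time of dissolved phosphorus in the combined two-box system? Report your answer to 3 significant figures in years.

19100 yr

Residence time in the combined system uses the total inventory and the total *external* removal — internal exchanges between the two boxes cancel.
M_total = 46800 + 33500 = 80300 Tg P.
ΣF_external_out = 2.67 + 1.53 = 4.2000 Tg P/yr.
τ = M_total / ΣF_ext = 80300 / 4.2000 = 19120 yr.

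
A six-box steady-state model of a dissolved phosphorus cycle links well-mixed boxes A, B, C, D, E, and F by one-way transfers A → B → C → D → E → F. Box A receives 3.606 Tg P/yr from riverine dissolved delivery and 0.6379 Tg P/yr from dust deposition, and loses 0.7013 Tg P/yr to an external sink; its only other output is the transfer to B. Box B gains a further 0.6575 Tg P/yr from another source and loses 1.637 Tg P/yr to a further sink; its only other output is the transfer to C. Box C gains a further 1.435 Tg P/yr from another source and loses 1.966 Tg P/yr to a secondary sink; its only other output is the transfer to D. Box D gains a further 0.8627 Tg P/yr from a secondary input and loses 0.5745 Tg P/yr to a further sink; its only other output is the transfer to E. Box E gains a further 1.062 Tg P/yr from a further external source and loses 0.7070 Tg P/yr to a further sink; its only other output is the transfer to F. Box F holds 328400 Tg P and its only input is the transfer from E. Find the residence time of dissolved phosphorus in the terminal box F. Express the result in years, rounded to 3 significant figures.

Box A: F(A→B) = (3.606 + 0.6379) − 0.7013 = 3.5426 Tg P/yr.
Box B: F(B→C) = (3.5426 + 0.6575) − 1.637 = 2.5631 Tg P/yr.
Box C: F(C→D) = (2.5631 + 1.435) − 1.966 = 2.0321 Tg P/yr.
Box D: F(D→E) = (2.0321 + 0.8627) − 0.5745 = 2.3203 Tg P/yr.
Box E: F(E→F) = (2.3203 + 1.062) − 0.7070 = 2.6753 Tg P/yr.
Box F throughput = its input = 2.6753 Tg P/yr; τ = 328400 / 2.6753 = 122800 yr.

123000 yr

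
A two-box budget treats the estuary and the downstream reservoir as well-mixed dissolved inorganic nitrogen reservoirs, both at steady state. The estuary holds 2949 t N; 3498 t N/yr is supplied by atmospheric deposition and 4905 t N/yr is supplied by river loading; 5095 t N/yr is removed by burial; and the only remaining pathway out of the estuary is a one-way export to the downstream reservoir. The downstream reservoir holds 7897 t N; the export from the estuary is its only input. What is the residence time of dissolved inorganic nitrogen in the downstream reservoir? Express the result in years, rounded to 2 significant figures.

Balance the estuary: ΣF_in = 3498 + 4905 = 8403.0 t N/yr.
Export to the downstream reservoir = ΣF_in − (5095) = 3308.0 t N/yr.
At steady state the output of the downstream reservoir equals its input, 3308.0 t N/yr.
τ = M / F = 7897 / 3308.0 = 2.387 yr.

2.4 yr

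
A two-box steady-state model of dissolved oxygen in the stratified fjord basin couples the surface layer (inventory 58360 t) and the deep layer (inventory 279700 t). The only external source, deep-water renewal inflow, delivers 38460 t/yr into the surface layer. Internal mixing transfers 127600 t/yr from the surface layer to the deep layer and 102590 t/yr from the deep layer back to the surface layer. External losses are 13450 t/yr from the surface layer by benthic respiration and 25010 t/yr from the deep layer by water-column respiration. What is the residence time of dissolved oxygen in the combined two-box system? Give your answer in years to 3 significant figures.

8.79 yr

Residence time in the combined system uses the total inventory and the total *external* removal — internal exchanges between the two boxes cancel.
M_total = 58360 + 279700 = 338060 t.
ΣF_external_out = 13450 + 25010 = 38460 t/yr.
τ = M_total / ΣF_ext = 338060 / 38460 = 8.790 yr.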